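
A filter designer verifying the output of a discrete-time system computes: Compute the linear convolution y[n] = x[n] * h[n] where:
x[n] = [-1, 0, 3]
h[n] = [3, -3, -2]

y[n] = sum_k x[k]*h[n-k]. Output length = len(x) + len(h) - 1 = 3 + 3 - 1 = 5.
y[0] = -1*3 = -3
y[1] = 0*3 + -1*-3 = 3
y[2] = 3*3 + 0*-3 + -1*-2 = 11
y[3] = 3*-3 + 0*-2 = -9
y[4] = 3*-2 = -6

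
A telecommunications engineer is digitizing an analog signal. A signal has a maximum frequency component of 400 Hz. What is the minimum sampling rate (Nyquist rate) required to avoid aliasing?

By the Nyquist-Shannon sampling theorem,
the minimum sampling rate (Nyquist rate) must be at least 2 * f_max.
Nyquist rate = 2 * 400 Hz = 800 Hz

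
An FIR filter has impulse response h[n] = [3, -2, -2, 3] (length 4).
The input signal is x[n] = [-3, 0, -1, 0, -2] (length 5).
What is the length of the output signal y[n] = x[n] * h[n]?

For linear convolution, the output length is:
len(y) = len(x) + len(h) - 1 = 5 + 4 - 1 = 8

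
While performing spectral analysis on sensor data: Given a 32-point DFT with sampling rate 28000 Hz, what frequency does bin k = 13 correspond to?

The frequency of DFT bin k is: f_k = k * f_s / N
f_13 = 13 * 28000 / 32 = 11375 Hz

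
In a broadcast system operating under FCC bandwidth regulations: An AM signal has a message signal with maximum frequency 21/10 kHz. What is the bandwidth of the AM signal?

In AM (double-sideband), the bandwidth is twice the message frequency.
BW = 2 * f_m = 2 * 21/10 kHz = 21/5 kHz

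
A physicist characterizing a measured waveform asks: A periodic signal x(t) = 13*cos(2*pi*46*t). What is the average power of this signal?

Average power of A*cos(wt) is A^2/2.
P = 13^2 / 2 = 169/2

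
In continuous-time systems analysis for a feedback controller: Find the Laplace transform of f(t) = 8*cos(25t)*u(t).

Standard pair: cos(wt)*u(t) <-> s/(s^2+w^2)
With w = 25: L{8*cos(25t)*u(t)} = 8s/(s^2+625)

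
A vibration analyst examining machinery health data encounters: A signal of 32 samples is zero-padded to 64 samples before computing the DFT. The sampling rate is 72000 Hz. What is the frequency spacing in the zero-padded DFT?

Original DFT: N = 32, resolution = f_s/N = 72000/32 = 2250 Hz
Zero-padded DFT: N = 64, resolution = f_s/N = 72000/64 = 1125 Hz
Zero-padding interpolates the spectrum (finer frequency grid)
but does NOT improve the true spectral resolution (ability to resolve close frequencies).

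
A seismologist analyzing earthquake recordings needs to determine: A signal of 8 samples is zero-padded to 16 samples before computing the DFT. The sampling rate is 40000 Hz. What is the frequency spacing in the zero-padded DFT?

Original DFT: N = 8, resolution = f_s/N = 40000/8 = 5000 Hz
Zero-padded DFT: N = 16, resolution = f_s/N = 40000/16 = 2500 Hz
Zero-padding interpolates the spectrum (finer frequency grid)
but does NOT improve the true spectral resolution (ability to resolve close frequencies).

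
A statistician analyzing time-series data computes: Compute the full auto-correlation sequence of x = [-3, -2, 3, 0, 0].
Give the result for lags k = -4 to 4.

r_xx[k] = sum_m x[m]*x[m+k], indexed from 0, for k = -4 to 4:
  r_xx[-4] = x[4]*x[0] = 0
  r_xx[-3] = x[3]*x[0] + x[4]*x[1] = 0
  r_xx[-2] = x[2]*x[0] + x[3]*x[1] + x[4]*x[2] = -9
  r_xx[-1] = x[1]*x[0] + x[2]*x[1] + x[3]*x[2] + x[4]*x[3] = 0
  r_xx[0] = x[0]*x[0] + x[1]*x[1] + x[2]*x[2] + x[3]*x[3] + x[4]*x[4] = 22
  r_xx[1] = x[0]*x[1] + x[1]*x[2] + x[2]*x[3] + x[3]*x[4] = 0
  r_xx[2] = x[0]*x[2] + x[1]*x[3] + x[2]*x[4] = -9
  r_xx[3] = x[0]*x[3] + x[1]*x[4] = 0
  r_xx[4] = x[0]*x[4] = 0
r_xx = [0, 0, -9, 0, 22, 0, -9, 0, 0]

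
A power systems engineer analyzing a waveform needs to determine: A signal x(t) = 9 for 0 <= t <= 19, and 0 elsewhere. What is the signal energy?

Energy = integral of |x(t)|^2 dt over the signal duration
= 9^2 * 19 = 81 * 19 = 1539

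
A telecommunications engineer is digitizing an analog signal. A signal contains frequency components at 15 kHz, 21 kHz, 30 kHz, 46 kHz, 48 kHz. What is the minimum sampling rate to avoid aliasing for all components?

The highest frequency component is f_max = 48 kHz.
Nyquist rate = 2 * f_max = 2 * 48 kHz = 96 kHz.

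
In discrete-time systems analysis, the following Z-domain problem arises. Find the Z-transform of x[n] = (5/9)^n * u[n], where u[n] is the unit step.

The Z-transform of a^n * u[n] is z/(z-a) for |z| > |a|.
Here a = 5/9, so X(z) = z/(z - (5/9)) = 9z/(9z - 5)
ROC: |z| > 5/9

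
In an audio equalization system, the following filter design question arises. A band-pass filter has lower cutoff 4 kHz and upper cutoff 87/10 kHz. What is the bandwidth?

Bandwidth = f_high - f_low
= 87/10 kHz - 4 kHz = 47/10 kHz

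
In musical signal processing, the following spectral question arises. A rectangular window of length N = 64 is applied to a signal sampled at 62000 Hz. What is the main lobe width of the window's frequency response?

For a rectangular window of length N,
the main lobe width in frequency is 2*f_s/N.
= 2*62000/64 = 3875/2 Hz
This determines the minimum frequency separation for resolving two sinusoids.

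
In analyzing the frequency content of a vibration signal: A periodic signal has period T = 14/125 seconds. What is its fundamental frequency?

The fundamental frequency is the reciprocal of the period.
f = 1/T = 1/(14/125) = 125/14 Hz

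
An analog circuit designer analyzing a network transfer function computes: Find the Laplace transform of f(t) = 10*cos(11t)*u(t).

Standard pair: cos(wt)*u(t) <-> s/(s^2+w^2)
With w = 11: L{10*cos(11t)*u(t)} = 10s/(s^2+121)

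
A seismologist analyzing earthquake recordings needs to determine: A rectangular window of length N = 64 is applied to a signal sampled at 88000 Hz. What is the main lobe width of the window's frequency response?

For a rectangular window of length N,
the main lobe width in frequency is 2*f_s/N.
= 2*88000/64 = 2750 Hz
This determines the minimum frequency separation for resolving two sinusoids.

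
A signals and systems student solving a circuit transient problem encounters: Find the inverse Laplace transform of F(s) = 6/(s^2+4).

Standard pair: w/(s^2+w^2) <-> sin(wt)*u(t)
Recognize w^2 = 4, so w = 2; numerator 6 = 3*2.
f(t) = 3*sin(2t)*u(t)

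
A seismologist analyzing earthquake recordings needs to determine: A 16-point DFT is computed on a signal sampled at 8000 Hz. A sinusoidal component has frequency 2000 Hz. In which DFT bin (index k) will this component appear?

DFT frequency resolution = f_s/N = 8000/16 = 500 Hz
Bin index k = f_signal / resolution = 2000 / 500 = 4
The signal frequency 2000 Hz falls in DFT bin k = 4.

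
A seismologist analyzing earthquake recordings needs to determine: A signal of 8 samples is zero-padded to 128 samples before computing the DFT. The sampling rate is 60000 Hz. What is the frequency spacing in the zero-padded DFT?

Original DFT: N = 8, resolution = f_s/N = 60000/8 = 7500 Hz
Zero-padded DFT: N = 128, resolution = f_s/N = 60000/128 = 1875/4 Hz
Zero-padding interpolates the spectrum (finer frequency grid)
but does NOT improve the true spectral resolution (ability to resolve close frequencies).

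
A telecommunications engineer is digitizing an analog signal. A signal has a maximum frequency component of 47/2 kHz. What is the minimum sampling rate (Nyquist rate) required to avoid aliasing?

By the Nyquist-Shannon sampling theorem,
the minimum sampling rate (Nyquist rate) must be at least 2 * f_max.
Nyquist rate = 2 * 47/2 kHz = 47 kHz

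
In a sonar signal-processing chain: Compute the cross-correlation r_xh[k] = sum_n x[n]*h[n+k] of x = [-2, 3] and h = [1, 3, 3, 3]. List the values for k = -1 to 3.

Both sequences indexed from 0 and zero outside their support.
Lags with overlap: k = -1 to 3.
  r_xh[-1] = x[1]*h[0] = 3
  r_xh[0] = x[0]*h[0] + x[1]*h[1] = 7
  r_xh[1] = x[0]*h[1] + x[1]*h[2] = 3
  r_xh[2] = x[0]*h[2] + x[1]*h[3] = 3
  r_xh[3] = x[0]*h[3] = -6
r_xh = [3, 7, 3, 3, -6] (for k = -1, ..., 3)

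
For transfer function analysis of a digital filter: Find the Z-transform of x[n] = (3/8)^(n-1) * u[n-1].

Time-shifting property: if X(z) = Z{x[n]}, then Z{x[n-d]} = z^(-d) * X(z)
X(z) = z/(z - 3/8) for x[n] = (3/8)^n * u[n]
Z{x[n-1]} = z^(-1) * z/(z - 3/8) = 1/(z - 3/8)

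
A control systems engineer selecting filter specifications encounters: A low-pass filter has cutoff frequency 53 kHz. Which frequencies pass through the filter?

A low-pass filter passes all frequencies below the cutoff frequency 53 kHz and attenuates higher frequencies.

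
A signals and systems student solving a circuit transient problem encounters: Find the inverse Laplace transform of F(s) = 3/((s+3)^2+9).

Standard pair: w/((s+a)^2+w^2) <-> e^(-at)*sin(wt)*u(t)
With a=3, w=3: f(t) = e^(-3t)*sin(3t)*u(t)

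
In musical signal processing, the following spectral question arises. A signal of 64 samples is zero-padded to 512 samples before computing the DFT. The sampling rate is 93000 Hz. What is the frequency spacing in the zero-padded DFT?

Original DFT: N = 64, resolution = f_s/N = 93000/64 = 11625/8 Hz
Zero-padded DFT: N = 512, resolution = f_s/N = 93000/512 = 11625/64 Hz
Zero-padding interpolates the spectrum (finer frequency grid)
but does NOT improve the true spectral resolution (ability to resolve close frequencies).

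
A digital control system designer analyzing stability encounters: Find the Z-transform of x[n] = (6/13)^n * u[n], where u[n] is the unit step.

The Z-transform of a^n * u[n] is z/(z-a) for |z| > |a|.
Here a = 6/13, so X(z) = z/(z - (6/13)) = 13z/(13z - 6)
ROC: |z| > 6/13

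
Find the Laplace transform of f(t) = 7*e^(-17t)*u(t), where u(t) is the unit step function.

Standard Laplace transform pair:
e^(-at)*u(t) <-> 1/(s+a)
With a = 17: L{7*e^(-17t)*u(t)} = 7/(s+17), ROC: Re(s) > -17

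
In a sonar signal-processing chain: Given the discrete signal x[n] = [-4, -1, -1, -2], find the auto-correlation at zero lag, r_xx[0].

The auto-correlation at zero lag r_xx[0] equals the signal energy.
r_xx[0] = sum of x[n]^2 = (-4)^2 + (-1)^2 + (-1)^2 + (-2)^2
= 16 + 1 + 1 + 4 = 22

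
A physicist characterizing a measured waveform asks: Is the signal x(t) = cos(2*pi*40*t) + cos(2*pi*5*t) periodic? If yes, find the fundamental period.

f1 = 40 Hz, f2 = 5 Hz
Period T1 = 1/40, T2 = 1/5
Ratio T1/T2 = 5/40, which is rational.
The signal is periodic with fundamental period T = 1/GCD(40,5) = 1/5 s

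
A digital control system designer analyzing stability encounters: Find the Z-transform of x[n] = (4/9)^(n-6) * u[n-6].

Time-shifting property: if X(z) = Z{x[n]}, then Z{x[n-d]} = z^(-d) * X(z)
X(z) = z/(z - 4/9) for x[n] = (4/9)^n * u[n]
Z{x[n-6]} = z^(-6) * z/(z - 4/9) = z^(-5)/(z - 4/9)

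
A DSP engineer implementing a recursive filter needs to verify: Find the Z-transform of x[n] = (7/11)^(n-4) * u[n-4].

Time-shifting property: if X(z) = Z{x[n]}, then Z{x[n-d]} = z^(-d) * X(z)
X(z) = z/(z - 7/11) for x[n] = (7/11)^n * u[n]
Z{x[n-4]} = z^(-4) * z/(z - 7/11) = z^(-3)/(z - 7/11)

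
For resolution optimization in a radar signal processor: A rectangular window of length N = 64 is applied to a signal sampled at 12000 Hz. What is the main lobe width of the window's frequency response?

For a rectangular window of length N,
the main lobe width in frequency is 2*f_s/N.
= 2*12000/64 = 375 Hz
This determines the minimum frequency separation for resolving two sinusoids.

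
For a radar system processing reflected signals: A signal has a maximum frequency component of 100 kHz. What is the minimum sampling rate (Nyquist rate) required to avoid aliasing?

By the Nyquist-Shannon sampling theorem,
the minimum sampling rate (Nyquist rate) must be at least 2 * f_max.
Nyquist rate = 2 * 100 kHz = 200 kHz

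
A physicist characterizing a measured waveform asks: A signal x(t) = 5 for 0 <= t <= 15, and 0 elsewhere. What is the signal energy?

Energy = integral of |x(t)|^2 dt over the signal duration
= 5^2 * 15 = 25 * 15 = 375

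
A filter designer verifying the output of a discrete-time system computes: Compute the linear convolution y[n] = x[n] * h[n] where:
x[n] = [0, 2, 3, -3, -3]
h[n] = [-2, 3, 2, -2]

y[n] = sum_k x[k]*h[n-k]. Output length = len(x) + len(h) - 1 = 5 + 4 - 1 = 8.
y[0] = 0*-2 = 0
y[1] = 2*-2 + 0*3 = -4
y[2] = 3*-2 + 2*3 + 0*2 = 0
y[3] = -3*-2 + 3*3 + 2*2 + 0*-2 = 19
y[4] = -3*-2 + -3*3 + 3*2 + 2*-2 = -1
y[5] = -3*3 + -3*2 + 3*-2 = -21
y[6] = -3*2 + -3*-2 = 0
y[7] = -3*-2 = 6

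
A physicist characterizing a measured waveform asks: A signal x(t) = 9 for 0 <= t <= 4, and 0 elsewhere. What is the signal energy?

Energy = integral of |x(t)|^2 dt over the signal duration
= 9^2 * 4 = 81 * 4 = 324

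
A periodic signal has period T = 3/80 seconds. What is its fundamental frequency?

The fundamental frequency is the reciprocal of the period.
f = 1/T = 1/(3/80) = 80/3 Hz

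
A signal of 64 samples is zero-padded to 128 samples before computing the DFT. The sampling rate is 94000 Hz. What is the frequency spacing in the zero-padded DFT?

Original DFT: N = 64, resolution = f_s/N = 94000/64 = 5875/4 Hz
Zero-padded DFT: N = 128, resolution = f_s/N = 94000/128 = 5875/8 Hz
Zero-padding interpolates the spectrum (finer frequency grid)
but does NOT improve the true spectral resolution (ability to resolve close frequencies).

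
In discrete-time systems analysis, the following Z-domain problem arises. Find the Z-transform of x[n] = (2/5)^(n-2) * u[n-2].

Time-shifting property: if X(z) = Z{x[n]}, then Z{x[n-d]} = z^(-d) * X(z)
X(z) = z/(z - 2/5) for x[n] = (2/5)^n * u[n]
Z{x[n-2]} = z^(-2) * z/(z - 2/5) = z^(-1)/(z - 2/5)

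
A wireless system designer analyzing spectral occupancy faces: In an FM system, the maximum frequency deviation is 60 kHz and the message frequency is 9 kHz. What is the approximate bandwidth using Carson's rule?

Carson's rule: BW = 2*(delta_f + f_m)
= 2*(60 + 9) kHz = 138 kHz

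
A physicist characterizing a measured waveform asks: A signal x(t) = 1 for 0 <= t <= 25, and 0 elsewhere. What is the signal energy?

Energy = integral of |x(t)|^2 dt over the signal duration
= 1^2 * 25 = 1 * 25 = 25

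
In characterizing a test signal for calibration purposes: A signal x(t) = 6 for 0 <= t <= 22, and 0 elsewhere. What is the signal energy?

Energy = integral of |x(t)|^2 dt over the signal duration
= 6^2 * 22 = 36 * 22 = 792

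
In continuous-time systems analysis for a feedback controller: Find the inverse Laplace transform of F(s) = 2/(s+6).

Standard pair: k/(s+a) <-> k*e^(-at)*u(t)
With k=2, a=6: f(t) = 2*e^(-6t)*u(t)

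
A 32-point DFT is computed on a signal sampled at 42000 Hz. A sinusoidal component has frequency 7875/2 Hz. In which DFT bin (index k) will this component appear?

DFT frequency resolution = f_s/N = 42000/32 = 2625/2 Hz
Bin index k = f_signal / resolution = 7875/2 / 2625/2 = 3
The signal frequency 7875/2 Hz falls in DFT bin k = 3.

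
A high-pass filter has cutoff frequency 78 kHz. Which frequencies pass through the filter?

A high-pass filter passes all frequencies above the cutoff frequency 78 kHz and attenuates lower frequencies.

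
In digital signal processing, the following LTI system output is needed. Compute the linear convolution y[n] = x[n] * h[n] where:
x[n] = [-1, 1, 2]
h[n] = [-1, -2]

y[n] = sum_k x[k]*h[n-k]. Output length = len(x) + len(h) - 1 = 3 + 2 - 1 = 4.
y[0] = -1*-1 = 1
y[1] = 1*-1 + -1*-2 = 1
y[2] = 2*-1 + 1*-2 = -4
y[3] = 2*-2 = -4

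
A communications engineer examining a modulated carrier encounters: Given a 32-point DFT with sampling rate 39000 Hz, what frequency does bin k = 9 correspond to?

The frequency of DFT bin k is: f_k = k * f_s / N
f_9 = 9 * 39000 / 32 = 43875/4 Hz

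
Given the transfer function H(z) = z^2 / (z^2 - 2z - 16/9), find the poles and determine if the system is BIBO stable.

Poles are roots of the denominator: z^2 - 2z - 16/9 = 0.
Quadratic formula: z = [-(-2) +/- sqrt((-2)^2 - 4*(-16/9))] / 2
Discriminant = 4 + 64/9 = 100/9; sqrt = 10/3.
z = (2 +/- 10/3) / 2 => z = 8/3 or z = -2/3.
|p1| = 8/3, |p2| = 2/3.
For BIBO stability, all poles must lie inside the unit circle (|p| < 1).
System is UNSTABLE since at least one |p| >= 1.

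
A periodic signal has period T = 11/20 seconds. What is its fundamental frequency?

The fundamental frequency is the reciprocal of the period.
f = 1/T = 1/(11/20) = 20/11 Hz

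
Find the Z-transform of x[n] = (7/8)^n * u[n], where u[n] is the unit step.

The Z-transform of a^n * u[n] is z/(z-a) for |z| > |a|.
Here a = 7/8, so X(z) = z/(z - (7/8)) = 8z/(8z - 7)
ROC: |z| > 7/8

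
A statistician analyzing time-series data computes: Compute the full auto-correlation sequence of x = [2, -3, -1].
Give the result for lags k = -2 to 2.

r_xx[k] = sum_m x[m]*x[m+k], indexed from 0, for k = -2 to 2:
  r_xx[-2] = x[2]*x[0] = -2
  r_xx[-1] = x[1]*x[0] + x[2]*x[1] = -3
  r_xx[0] = x[0]*x[0] + x[1]*x[1] + x[2]*x[2] = 14
  r_xx[1] = x[0]*x[1] + x[1]*x[2] = -3
  r_xx[2] = x[0]*x[2] = -2
r_xx = [-2, -3, 14, -3, -2]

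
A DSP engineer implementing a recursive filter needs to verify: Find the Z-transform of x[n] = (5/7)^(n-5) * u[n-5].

Time-shifting property: if X(z) = Z{x[n]}, then Z{x[n-d]} = z^(-d) * X(z)
X(z) = z/(z - 5/7) for x[n] = (5/7)^n * u[n]
Z{x[n-5]} = z^(-5) * z/(z - 5/7) = z^(-4)/(z - 5/7)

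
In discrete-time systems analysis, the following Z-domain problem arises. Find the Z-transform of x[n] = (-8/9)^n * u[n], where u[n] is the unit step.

The Z-transform of a^n * u[n] is z/(z-a) for |z| > |a|.
Here a = -8/9, so X(z) = z/(z - (-8/9)) = 9z/(9z + 8)
ROC: |z| > 8/9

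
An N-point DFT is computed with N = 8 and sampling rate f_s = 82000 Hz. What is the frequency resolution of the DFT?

DFT frequency resolution = f_s / N
= 82000 / 8 = 10250 Hz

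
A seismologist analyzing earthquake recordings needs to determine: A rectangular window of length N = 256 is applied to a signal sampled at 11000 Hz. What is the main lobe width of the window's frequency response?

For a rectangular window of length N,
the main lobe width in frequency is 2*f_s/N.
= 2*11000/256 = 1375/16 Hz
This determines the minimum frequency separation for resolving two sinusoids.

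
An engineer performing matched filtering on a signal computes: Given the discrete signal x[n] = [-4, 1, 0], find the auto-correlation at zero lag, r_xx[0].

The auto-correlation at zero lag r_xx[0] equals the signal energy.
r_xx[0] = sum of x[n]^2 = (-4)^2 + 1^2 + 0^2
= 16 + 1 + 0 = 17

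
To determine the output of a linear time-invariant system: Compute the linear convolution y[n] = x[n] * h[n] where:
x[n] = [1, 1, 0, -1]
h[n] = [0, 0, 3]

y[n] = sum_k x[k]*h[n-k]. Output length = len(x) + len(h) - 1 = 4 + 3 - 1 = 6.
y[0] = 1*0 = 0
y[1] = 1*0 + 1*0 = 0
y[2] = 0*0 + 1*0 + 1*3 = 3
y[3] = -1*0 + 0*0 + 1*3 = 3
y[4] = -1*0 + 0*3 = 0
y[5] = -1*3 = -3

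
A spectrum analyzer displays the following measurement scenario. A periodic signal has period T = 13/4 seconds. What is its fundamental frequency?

The fundamental frequency is the reciprocal of the period.
f = 1/T = 1/(13/4) = 4/13 Hz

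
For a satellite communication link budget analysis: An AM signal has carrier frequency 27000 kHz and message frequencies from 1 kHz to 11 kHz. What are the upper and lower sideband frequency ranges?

Upper sideband (USB) = fc + [fm_low, fm_high] = 27000 + [1, 11] = [27001, 27011] kHz
Lower sideband (LSB) = fc - [fm_high, fm_low] = 27000 - [11, 1] = [26989, 26999] kHz
Total occupied spectrum: 26989 kHz to 27011 kHz (plus carrier at 27000 kHz)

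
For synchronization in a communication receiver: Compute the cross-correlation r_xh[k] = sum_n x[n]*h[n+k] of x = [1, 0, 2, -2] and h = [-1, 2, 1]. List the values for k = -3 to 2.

Both sequences indexed from 0 and zero outside their support.
Lags with overlap: k = -3 to 2.
  r_xh[-3] = x[3]*h[0] = 2
  r_xh[-2] = x[2]*h[0] + x[3]*h[1] = -6
  r_xh[-1] = x[1]*h[0] + x[2]*h[1] + x[3]*h[2] = 2
  r_xh[0] = x[0]*h[0] + x[1]*h[1] + x[2]*h[2] = 1
  r_xh[1] = x[0]*h[1] + x[1]*h[2] = 2
  r_xh[2] = x[0]*h[2] = 1
r_xh = [2, -6, 2, 1, 2, 1] (for k = -3, ..., 2)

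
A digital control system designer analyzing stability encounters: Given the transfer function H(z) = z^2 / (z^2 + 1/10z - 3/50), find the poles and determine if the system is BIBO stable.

Poles are roots of the denominator: z^2 + 1/10z - 3/50 = 0.
Quadratic formula: z = [-(1/10) +/- sqrt((1/10)^2 - 4*(-3/50))] / 2
Discriminant = 1/100 + 6/25 = 1/4; sqrt = 1/2.
z = (-1/10 +/- 1/2) / 2 => z = 1/5 or z = -3/10.
|p1| = 3/10, |p2| = 1/5.
For BIBO stability, all poles must lie inside the unit circle (|p| < 1).
System is STABLE since both |p| < 1.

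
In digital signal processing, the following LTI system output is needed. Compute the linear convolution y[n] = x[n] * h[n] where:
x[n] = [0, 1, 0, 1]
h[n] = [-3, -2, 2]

y[n] = sum_k x[k]*h[n-k]. Output length = len(x) + len(h) - 1 = 4 + 3 - 1 = 6.
y[0] = 0*-3 = 0
y[1] = 1*-3 + 0*-2 = -3
y[2] = 0*-3 + 1*-2 + 0*2 = -2
y[3] = 1*-3 + 0*-2 + 1*2 = -1
y[4] = 1*-2 + 0*2 = -2
y[5] = 1*2 = 2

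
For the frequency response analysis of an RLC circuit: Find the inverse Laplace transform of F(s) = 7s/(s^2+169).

Standard pair: s/(s^2+w^2) <-> cos(wt)*u(t)
With k=7, w=13: f(t) = 7*cos(13t)*u(t)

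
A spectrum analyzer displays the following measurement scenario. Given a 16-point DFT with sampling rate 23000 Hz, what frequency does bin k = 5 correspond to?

The frequency of DFT bin k is: f_k = k * f_s / N
f_5 = 5 * 23000 / 16 = 14375/2 Hz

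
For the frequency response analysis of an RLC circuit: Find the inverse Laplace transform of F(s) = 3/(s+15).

Standard pair: k/(s+a) <-> k*e^(-at)*u(t)
With k=3, a=15: f(t) = 3*e^(-15t)*u(t)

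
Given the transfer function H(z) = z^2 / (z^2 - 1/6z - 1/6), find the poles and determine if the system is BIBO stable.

Poles are roots of the denominator: z^2 - 1/6z - 1/6 = 0.
Quadratic formula: z = [-(-1/6) +/- sqrt((-1/6)^2 - 4*(-1/6))] / 2
Discriminant = 1/36 + 2/3 = 25/36; sqrt = 5/6.
z = (1/6 +/- 5/6) / 2 => z = 1/2 or z = -1/3.
|p1| = 1/3, |p2| = 1/2.
For BIBO stability, all poles must lie inside the unit circle (|p| < 1).
System is STABLE since both |p| < 1.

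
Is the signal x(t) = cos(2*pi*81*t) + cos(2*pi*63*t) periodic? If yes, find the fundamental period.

f1 = 81 Hz, f2 = 63 Hz
Period T1 = 1/81, T2 = 1/63
Ratio T1/T2 = 63/81, which is rational.
The signal is periodic with fundamental period T = 1/GCD(81,63) = 1/9 s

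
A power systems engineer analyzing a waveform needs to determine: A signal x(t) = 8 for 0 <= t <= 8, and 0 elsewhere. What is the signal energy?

Energy = integral of |x(t)|^2 dt over the signal duration
= 8^2 * 8 = 64 * 8 = 512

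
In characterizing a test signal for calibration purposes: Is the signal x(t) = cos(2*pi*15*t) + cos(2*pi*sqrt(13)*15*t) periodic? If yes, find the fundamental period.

f1 = 15 Hz, f2 = 15*sqrt(13) Hz
Ratio f2/f1 = sqrt(13), which is irrational.
Since the frequency ratio is irrational, no common period exists.
The signal is not periodic.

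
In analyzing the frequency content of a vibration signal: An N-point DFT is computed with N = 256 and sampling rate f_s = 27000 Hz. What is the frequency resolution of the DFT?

DFT frequency resolution = f_s / N
= 27000 / 256 = 3375/32 Hz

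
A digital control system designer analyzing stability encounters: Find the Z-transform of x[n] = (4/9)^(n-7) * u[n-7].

Time-shifting property: if X(z) = Z{x[n]}, then Z{x[n-d]} = z^(-d) * X(z)
X(z) = z/(z - 4/9) for x[n] = (4/9)^n * u[n]
Z{x[n-7]} = z^(-7) * z/(z - 4/9) = z^(-6)/(z - 4/9)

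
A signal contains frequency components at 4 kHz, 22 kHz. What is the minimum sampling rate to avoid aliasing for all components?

The highest frequency component is f_max = 22 kHz.
Nyquist rate = 2 * f_max = 2 * 22 kHz = 44 kHz.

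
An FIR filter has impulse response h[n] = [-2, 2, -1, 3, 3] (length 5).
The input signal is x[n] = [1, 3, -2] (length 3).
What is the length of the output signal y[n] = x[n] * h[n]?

For linear convolution, the output length is:
len(y) = len(x) + len(h) - 1 = 3 + 5 - 1 = 7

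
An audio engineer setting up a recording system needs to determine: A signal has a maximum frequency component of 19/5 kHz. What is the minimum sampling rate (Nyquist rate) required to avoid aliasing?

By the Nyquist-Shannon sampling theorem,
the minimum sampling rate (Nyquist rate) must be at least 2 * f_max.
Nyquist rate = 2 * 19/5 kHz = 38/5 kHz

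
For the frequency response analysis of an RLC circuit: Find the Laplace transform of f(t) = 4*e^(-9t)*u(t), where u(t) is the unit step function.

Standard Laplace transform pair:
e^(-at)*u(t) <-> 1/(s+a)
With a = 9: L{4*e^(-9t)*u(t)} = 4/(s+9), ROC: Re(s) > -9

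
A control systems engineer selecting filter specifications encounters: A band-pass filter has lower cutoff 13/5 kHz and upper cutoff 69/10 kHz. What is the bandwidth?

Bandwidth = f_high - f_low
= 69/10 kHz - 13/5 kHz = 43/10 kHz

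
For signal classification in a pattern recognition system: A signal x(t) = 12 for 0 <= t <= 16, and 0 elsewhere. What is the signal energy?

Energy = integral of |x(t)|^2 dt over the signal duration
= 12^2 * 16 = 144 * 16 = 2304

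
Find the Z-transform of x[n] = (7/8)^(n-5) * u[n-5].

Time-shifting property: if X(z) = Z{x[n]}, then Z{x[n-d]} = z^(-d) * X(z)
X(z) = z/(z - 7/8) for x[n] = (7/8)^n * u[n]
Z{x[n-5]} = z^(-5) * z/(z - 7/8) = z^(-4)/(z - 7/8)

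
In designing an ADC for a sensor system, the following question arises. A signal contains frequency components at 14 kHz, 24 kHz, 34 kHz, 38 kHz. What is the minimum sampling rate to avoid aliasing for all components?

The highest frequency component is f_max = 38 kHz.
Nyquist rate = 2 * f_max = 2 * 38 kHz = 76 kHz.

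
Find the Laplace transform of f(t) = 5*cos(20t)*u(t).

Standard pair: cos(wt)*u(t) <-> s/(s^2+w^2)
With w = 20: L{5*cos(20t)*u(t)} = 5s/(s^2+400)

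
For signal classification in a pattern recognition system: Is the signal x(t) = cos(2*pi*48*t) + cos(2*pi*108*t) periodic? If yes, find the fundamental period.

f1 = 48 Hz, f2 = 108 Hz
Period T1 = 1/48, T2 = 1/108
Ratio T1/T2 = 108/48, which is rational.
The signal is periodic with fundamental period T = 1/GCD(48,108) = 1/12 s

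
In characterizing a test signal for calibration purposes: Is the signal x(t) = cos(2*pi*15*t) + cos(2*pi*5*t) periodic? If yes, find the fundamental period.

f1 = 15 Hz, f2 = 5 Hz
Period T1 = 1/15, T2 = 1/5
Ratio T1/T2 = 5/15, which is rational.
The signal is periodic with fundamental period T = 1/GCD(15,5) = 1/5 s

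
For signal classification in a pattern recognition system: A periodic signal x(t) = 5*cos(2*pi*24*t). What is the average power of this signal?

Average power of A*cos(wt) is A^2/2.
P = 5^2 / 2 = 25/2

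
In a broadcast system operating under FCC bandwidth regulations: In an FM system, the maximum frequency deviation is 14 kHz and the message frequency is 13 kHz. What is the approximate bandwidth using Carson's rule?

Carson's rule: BW = 2*(delta_f + f_m)
= 2*(14 + 13) kHz = 54 kHz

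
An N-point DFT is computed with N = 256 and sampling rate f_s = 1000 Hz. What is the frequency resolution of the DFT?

DFT frequency resolution = f_s / N
= 1000 / 256 = 125/32 Hz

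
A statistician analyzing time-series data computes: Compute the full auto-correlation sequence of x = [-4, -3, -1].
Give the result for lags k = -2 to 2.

r_xx[k] = sum_m x[m]*x[m+k], indexed from 0, for k = -2 to 2:
  r_xx[-2] = x[2]*x[0] = 4
  r_xx[-1] = x[1]*x[0] + x[2]*x[1] = 15
  r_xx[0] = x[0]*x[0] + x[1]*x[1] + x[2]*x[2] = 26
  r_xx[1] = x[0]*x[1] + x[1]*x[2] = 15
  r_xx[2] = x[0]*x[2] = 4
r_xx = [4, 15, 26, 15, 4]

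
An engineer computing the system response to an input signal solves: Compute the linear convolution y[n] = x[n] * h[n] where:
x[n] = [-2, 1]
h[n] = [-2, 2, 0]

y[n] = sum_k x[k]*h[n-k]. Output length = len(x) + len(h) - 1 = 2 + 3 - 1 = 4.
y[0] = -2*-2 = 4
y[1] = 1*-2 + -2*2 = -6
y[2] = 1*2 + -2*0 = 2
y[3] = 1*0 = 0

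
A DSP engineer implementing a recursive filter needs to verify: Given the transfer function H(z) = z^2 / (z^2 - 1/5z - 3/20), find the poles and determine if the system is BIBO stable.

Poles are roots of the denominator: z^2 - 1/5z - 3/20 = 0.
Quadratic formula: z = [-(-1/5) +/- sqrt((-1/5)^2 - 4*(-3/20))] / 2
Discriminant = 1/25 + 3/5 = 16/25; sqrt = 4/5.
z = (1/5 +/- 4/5) / 2 => z = 1/2 or z = -3/10.
|p1| = 1/2, |p2| = 3/10.
For BIBO stability, all poles must lie inside the unit circle (|p| < 1).
System is STABLE since both |p| < 1.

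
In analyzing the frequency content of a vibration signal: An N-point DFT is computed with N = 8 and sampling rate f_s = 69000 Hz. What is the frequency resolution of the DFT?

DFT frequency resolution = f_s / N
= 69000 / 8 = 8625 Hz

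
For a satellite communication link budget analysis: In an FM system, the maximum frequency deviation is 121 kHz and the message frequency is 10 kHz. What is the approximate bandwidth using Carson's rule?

Carson's rule: BW = 2*(delta_f + f_m)
= 2*(121 + 10) kHz = 262 kHz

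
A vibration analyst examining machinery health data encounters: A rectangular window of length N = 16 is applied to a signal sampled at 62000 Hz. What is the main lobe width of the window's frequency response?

For a rectangular window of length N,
the main lobe width in frequency is 2*f_s/N.
= 2*62000/16 = 7750 Hz
This determines the minimum frequency separation for resolving two sinusoids.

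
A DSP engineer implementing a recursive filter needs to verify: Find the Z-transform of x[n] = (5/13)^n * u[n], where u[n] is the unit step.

The Z-transform of a^n * u[n] is z/(z-a) for |z| > |a|.
Here a = 5/13, so X(z) = z/(z - (5/13)) = 13z/(13z - 5)
ROC: |z| > 5/13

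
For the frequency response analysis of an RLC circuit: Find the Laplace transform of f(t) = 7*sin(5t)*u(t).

Standard pair: sin(wt)*u(t) <-> w/(s^2+w^2)
With w = 5: L{7*sin(5t)*u(t)} = 35/(s^2+25)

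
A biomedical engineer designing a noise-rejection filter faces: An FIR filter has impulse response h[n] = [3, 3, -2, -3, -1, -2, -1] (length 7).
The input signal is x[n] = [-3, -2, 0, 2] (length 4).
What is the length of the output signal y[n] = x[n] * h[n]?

For linear convolution, the output length is:
len(y) = len(x) + len(h) - 1 = 4 + 7 - 1 = 10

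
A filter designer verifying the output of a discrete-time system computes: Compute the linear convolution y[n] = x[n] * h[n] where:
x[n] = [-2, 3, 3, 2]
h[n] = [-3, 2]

y[n] = sum_k x[k]*h[n-k]. Output length = len(x) + len(h) - 1 = 4 + 2 - 1 = 5.
y[0] = -2*-3 = 6
y[1] = 3*-3 + -2*2 = -13
y[2] = 3*-3 + 3*2 = -3
y[3] = 2*-3 + 3*2 = 0
y[4] = 2*2 = 4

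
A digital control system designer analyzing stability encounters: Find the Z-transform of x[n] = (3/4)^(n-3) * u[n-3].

Time-shifting property: if X(z) = Z{x[n]}, then Z{x[n-d]} = z^(-d) * X(z)
X(z) = z/(z - 3/4) for x[n] = (3/4)^n * u[n]
Z{x[n-3]} = z^(-3) * z/(z - 3/4) = z^(-2)/(z - 3/4)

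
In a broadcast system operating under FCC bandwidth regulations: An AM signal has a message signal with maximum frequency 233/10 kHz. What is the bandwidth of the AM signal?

In AM (double-sideband), the bandwidth is twice the message frequency.
BW = 2 * f_m = 2 * 233/10 kHz = 233/5 kHz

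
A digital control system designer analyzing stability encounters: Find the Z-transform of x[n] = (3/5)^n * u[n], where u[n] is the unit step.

The Z-transform of a^n * u[n] is z/(z-a) for |z| > |a|.
Here a = 3/5, so X(z) = z/(z - (3/5)) = 5z/(5z - 3)
ROC: |z| > 3/5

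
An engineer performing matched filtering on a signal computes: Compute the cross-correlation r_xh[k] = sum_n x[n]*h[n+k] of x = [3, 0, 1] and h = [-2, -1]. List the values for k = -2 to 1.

Both sequences indexed from 0 and zero outside their support.
Lags with overlap: k = -2 to 1.
  r_xh[-2] = x[2]*h[0] = -2
  r_xh[-1] = x[1]*h[0] + x[2]*h[1] = -1
  r_xh[0] = x[0]*h[0] + x[1]*h[1] = -6
  r_xh[1] = x[0]*h[1] = -3
r_xh = [-2, -1, -6, -3] (for k = -2, ..., 1)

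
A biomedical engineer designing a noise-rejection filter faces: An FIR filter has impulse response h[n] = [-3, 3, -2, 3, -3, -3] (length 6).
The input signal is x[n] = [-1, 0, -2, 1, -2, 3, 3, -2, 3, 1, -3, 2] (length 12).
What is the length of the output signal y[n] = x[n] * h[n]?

For linear convolution, the output length is:
len(y) = len(x) + len(h) - 1 = 12 + 6 - 1 = 17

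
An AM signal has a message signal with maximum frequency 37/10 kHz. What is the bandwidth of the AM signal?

In AM (double-sideband), the bandwidth is twice the message frequency.
BW = 2 * f_m = 2 * 37/10 kHz = 37/5 kHz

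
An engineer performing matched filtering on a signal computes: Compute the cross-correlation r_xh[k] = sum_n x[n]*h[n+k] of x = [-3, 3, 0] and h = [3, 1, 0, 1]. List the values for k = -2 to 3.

Both sequences indexed from 0 and zero outside their support.
Lags with overlap: k = -2 to 3.
  r_xh[-2] = x[2]*h[0] = 0
  r_xh[-1] = x[1]*h[0] + x[2]*h[1] = 9
  r_xh[0] = x[0]*h[0] + x[1]*h[1] + x[2]*h[2] = -6
  r_xh[1] = x[0]*h[1] + x[1]*h[2] + x[2]*h[3] = -3
  r_xh[2] = x[0]*h[2] + x[1]*h[3] = 3
  r_xh[3] = x[0]*h[3] = -3
r_xh = [0, 9, -6, -3, 3, -3] (for k = -2, ..., 3)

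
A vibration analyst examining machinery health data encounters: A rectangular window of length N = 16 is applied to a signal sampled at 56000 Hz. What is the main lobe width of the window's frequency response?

For a rectangular window of length N,
the main lobe width in frequency is 2*f_s/N.
= 2*56000/16 = 7000 Hz
This determines the minimum frequency separation for resolving two sinusoids.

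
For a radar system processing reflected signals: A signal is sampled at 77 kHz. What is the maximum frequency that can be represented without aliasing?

The maximum frequency that can be represented without aliasing
is the Nyquist frequency: f_max = f_s / 2 = 77 kHz / 2 = 77/2 kHz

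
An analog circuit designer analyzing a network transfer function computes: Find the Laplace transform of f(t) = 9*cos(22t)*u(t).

Standard pair: cos(wt)*u(t) <-> s/(s^2+w^2)
With w = 22: L{9*cos(22t)*u(t)} = 9s/(s^2+484)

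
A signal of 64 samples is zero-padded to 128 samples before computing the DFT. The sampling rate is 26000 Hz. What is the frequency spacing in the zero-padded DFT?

Original DFT: N = 64, resolution = f_s/N = 26000/64 = 1625/4 Hz
Zero-padded DFT: N = 128, resolution = f_s/N = 26000/128 = 1625/8 Hz
Zero-padding interpolates the spectrum (finer frequency grid)
but does NOT improve the true spectral resolution (ability to resolve close frequencies).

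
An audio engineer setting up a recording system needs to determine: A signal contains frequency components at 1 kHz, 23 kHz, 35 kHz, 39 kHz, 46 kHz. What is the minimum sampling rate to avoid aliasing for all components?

The highest frequency component is f_max = 46 kHz.
Nyquist rate = 2 * f_max = 2 * 46 kHz = 92 kHz.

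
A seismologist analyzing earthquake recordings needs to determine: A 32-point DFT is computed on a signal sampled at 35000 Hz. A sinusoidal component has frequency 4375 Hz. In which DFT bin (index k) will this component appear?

DFT frequency resolution = f_s/N = 35000/32 = 4375/4 Hz
Bin index k = f_signal / resolution = 4375 / 4375/4 = 4
The signal frequency 4375 Hz falls in DFT bin k = 4.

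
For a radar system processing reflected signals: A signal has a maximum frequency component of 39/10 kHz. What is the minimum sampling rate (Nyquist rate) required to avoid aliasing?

By the Nyquist-Shannon sampling theorem,
the minimum sampling rate (Nyquist rate) must be at least 2 * f_max.
Nyquist rate = 2 * 39/10 kHz = 39/5 kHz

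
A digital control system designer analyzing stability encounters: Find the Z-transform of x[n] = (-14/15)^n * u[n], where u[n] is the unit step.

The Z-transform of a^n * u[n] is z/(z-a) for |z| > |a|.
Here a = -14/15, so X(z) = z/(z - (-14/15)) = 15z/(15z + 14)
ROC: |z| > 14/15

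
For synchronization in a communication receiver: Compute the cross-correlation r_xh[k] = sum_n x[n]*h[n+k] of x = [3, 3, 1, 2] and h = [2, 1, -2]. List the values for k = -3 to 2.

Both sequences indexed from 0 and zero outside their support.
Lags with overlap: k = -3 to 2.
  r_xh[-3] = x[3]*h[0] = 4
  r_xh[-2] = x[2]*h[0] + x[3]*h[1] = 4
  r_xh[-1] = x[1]*h[0] + x[2]*h[1] + x[3]*h[2] = 3
  r_xh[0] = x[0]*h[0] + x[1]*h[1] + x[2]*h[2] = 7
  r_xh[1] = x[0]*h[1] + x[1]*h[2] = -3
  r_xh[2] = x[0]*h[2] = -6
r_xh = [4, 4, 3, 7, -3, -6] (for k = -3, ..., 2)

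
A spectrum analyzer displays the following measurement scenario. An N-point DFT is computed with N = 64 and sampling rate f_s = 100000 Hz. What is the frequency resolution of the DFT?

DFT frequency resolution = f_s / N
= 100000 / 64 = 3125/2 Hz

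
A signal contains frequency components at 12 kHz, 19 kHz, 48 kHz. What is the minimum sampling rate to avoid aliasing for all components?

The highest frequency component is f_max = 48 kHz.
Nyquist rate = 2 * f_max = 2 * 48 kHz = 96 kHz.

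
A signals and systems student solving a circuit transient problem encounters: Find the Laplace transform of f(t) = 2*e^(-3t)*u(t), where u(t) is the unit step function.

Standard Laplace transform pair:
e^(-at)*u(t) <-> 1/(s+a)
With a = 3: L{2*e^(-3t)*u(t)} = 2/(s+3), ROC: Re(s) > -3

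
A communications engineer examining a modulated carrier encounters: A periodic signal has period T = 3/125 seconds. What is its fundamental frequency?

The fundamental frequency is the reciprocal of the period.
f = 1/T = 1/(3/125) = 125/3 Hz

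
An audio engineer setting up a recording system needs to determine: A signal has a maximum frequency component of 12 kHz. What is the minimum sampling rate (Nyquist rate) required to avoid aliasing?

By the Nyquist-Shannon sampling theorem,
the minimum sampling rate (Nyquist rate) must be at least 2 * f_max.
Nyquist rate = 2 * 12 kHz = 24 kHz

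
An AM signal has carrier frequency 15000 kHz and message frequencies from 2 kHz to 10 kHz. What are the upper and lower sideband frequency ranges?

Upper sideband (USB) = fc + [fm_low, fm_high] = 15000 + [2, 10] = [15002, 15010] kHz
Lower sideband (LSB) = fc - [fm_high, fm_low] = 15000 - [10, 2] = [14990, 14998] kHz
Total occupied spectrum: 14990 kHz to 15010 kHz (plus carrier at 15000 kHz)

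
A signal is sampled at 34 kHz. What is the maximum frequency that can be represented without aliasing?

The maximum frequency that can be represented without aliasing
is the Nyquist frequency: f_max = f_s / 2 = 34 kHz / 2 = 17 kHz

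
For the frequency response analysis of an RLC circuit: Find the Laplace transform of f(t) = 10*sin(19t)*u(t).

Standard pair: sin(wt)*u(t) <-> w/(s^2+w^2)
With w = 19: L{10*sin(19t)*u(t)} = 190/(s^2+361)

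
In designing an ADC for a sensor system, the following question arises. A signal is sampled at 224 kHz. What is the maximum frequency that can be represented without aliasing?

The maximum frequency that can be represented without aliasing
is the Nyquist frequency: f_max = f_s / 2 = 224 kHz / 2 = 112 kHz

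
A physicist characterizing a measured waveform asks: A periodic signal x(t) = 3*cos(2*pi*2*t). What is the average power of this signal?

Average power of A*cos(wt) is A^2/2.
P = 3^2 / 2 = 9/2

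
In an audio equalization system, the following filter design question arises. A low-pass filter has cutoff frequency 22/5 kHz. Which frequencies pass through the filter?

A low-pass filter passes all frequencies below the cutoff frequency 22/5 kHz and attenuates higher frequencies.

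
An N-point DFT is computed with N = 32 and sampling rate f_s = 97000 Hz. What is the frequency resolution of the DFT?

DFT frequency resolution = f_s / N
= 97000 / 32 = 12125/4 Hz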